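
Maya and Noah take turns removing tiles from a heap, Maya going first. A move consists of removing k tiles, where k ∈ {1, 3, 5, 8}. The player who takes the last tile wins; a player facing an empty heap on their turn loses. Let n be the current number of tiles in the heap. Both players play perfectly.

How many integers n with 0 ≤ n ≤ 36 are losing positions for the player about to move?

12

Classify positions by backward induction: terminal positions (no move available) are L. From any other position, the mover wins iff some move reaches an L.
n=0: no move → L
n=1: can move to 0, which is L ⇒ W
n=2: the only move is to 1(W), a W ⇒ L
n=3: can move to 2, which is L ⇒ W
n=4: moves to 3(W), 1(W); every one is W ⇒ L
n=5: can move to 4, which is L ⇒ W
n=6: moves to 5(W), 3(W), 1(W); every one is W ⇒ L
n=7: can move to 6, which is L ⇒ W
n=8: can move to 0, which is L ⇒ W
n=9: can move to 6, which is L ⇒ W
n=10: can move to 2, which is L ⇒ W
n=11: can move to 6, which is L ⇒ W
n=12: can move to 4, which is L ⇒ W
n=13: moves to 12(W), 10(W), 8(W), 5(W); every one is W ⇒ L
n=14: can move to 13, which is L ⇒ W
n=15: moves to 14(W), 12(W), 10(W), 7(W); every one is W ⇒ L
n=16: can move to 15, which is L ⇒ W
n=17: moves to 16(W), 14(W), 12(W), 9(W); every one is W ⇒ L
n=18: can move to 17, which is L ⇒ W
n=19: moves to 18(W), 16(W), 14(W), 11(W); every one is W ⇒ L
n=20: can move to 19, which is L ⇒ W
n=21: can move to 13, which is L ⇒ W
n=22: can move to 19, which is L ⇒ W
n=23: can move to 15, which is L ⇒ W
n=24: can move to 19, which is L ⇒ W
n=25: can move to 17, which is L ⇒ W
n=26: moves to 25(W), 23(W), 21(W), 18(W); every one is W ⇒ L
n=27: can move to 26, which is L ⇒ W
n=28: moves to 27(W), 25(W), 23(W), 20(W); every one is W ⇒ L
n=29: can move to 28, which is L ⇒ W
n=30: moves to 29(W), 27(W), 25(W), 22(W); every one is W ⇒ L
n=31: can move to 30, which is L ⇒ W
n=32: moves to 31(W), 29(W), 27(W), 24(W); every one is W ⇒ L
n=33: can move to 32, which is L ⇒ W
n=34: can move to 26, which is L ⇒ W
n=35: can move to 32, which is L ⇒ W
n=36: can move to 28, which is L ⇒ W
L entries with 0 ≤ n ≤ 36: n = 0, 2, 4, 6, 13, 15, 17, 19, 26, 28, 30, 32; that makes 12.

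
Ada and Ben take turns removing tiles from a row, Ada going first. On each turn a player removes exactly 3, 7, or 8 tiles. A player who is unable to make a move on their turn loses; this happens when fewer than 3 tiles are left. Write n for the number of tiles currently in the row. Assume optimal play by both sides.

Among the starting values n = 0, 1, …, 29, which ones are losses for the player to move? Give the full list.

Label each position W (a win for the player to move) or L (a loss). A position with no legal move is L; any other position is W exactly when some move reaches an L, and L when every move reaches a W.
n=0: no move → L
n=1: no move → L
n=2: no move → L
n=3: W (go to 0, an L position)
n=4: W (go to 1, an L position)
n=5: W (go to 2, an L position)
n=6: L (sole option 3(W) is W)
n=7: W (go to 0, an L position)
n=8: W (go to 1, an L position)
n=9: W (go to 6, an L position)
n=10: W (go to 2, an L position)
n=11: L (options 8(W), 4(W), 3(W) are all W)
n=12: L (options 9(W), 5(W), 4(W) are all W)
n=13: W (go to 6, an L position)
n=14: W (go to 11, an L position)
n=15: W (go to 12, an L position)
n=16: L (options 13(W), 9(W), 8(W) are all W)
n=17: L (options 14(W), 10(W), 9(W) are all W)
n=18: W (go to 11, an L position)
n=19: W (go to 16, an L position)
n=20: W (go to 17, an L position)
n=21: L (options 18(W), 14(W), 13(W) are all W)
n=22: L (options 19(W), 15(W), 14(W) are all W)
n=23: W (go to 16, an L position)
n=24: W (go to 21, an L position)
n=25: W (go to 22, an L position)
n=26: L (options 23(W), 19(W), 18(W) are all W)
n=27: L (options 24(W), 20(W), 19(W) are all W)
n=28: W (go to 21, an L position)
n=29: W (go to 26, an L position)
Reading off the rows marked L gives the requested list; there are 12 such values of n.

0, 1, 2, 6, 11, 12, 16, 17, 21, 22, 26, 27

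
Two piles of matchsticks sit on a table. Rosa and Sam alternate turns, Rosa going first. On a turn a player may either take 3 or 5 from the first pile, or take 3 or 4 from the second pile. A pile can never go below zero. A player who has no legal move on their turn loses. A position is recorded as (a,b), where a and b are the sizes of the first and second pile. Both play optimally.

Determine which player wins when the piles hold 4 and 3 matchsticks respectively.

Classify positions by backward induction: terminal positions (no move available) are L. From any other position, the mover wins iff some move reaches an L.
No move ever increases a pile, so every position that can arise here has a ≤ 4 and b ≤ 3; it is enough to label the cells with 0 ≤ a ≤ 4 and 0 ≤ b ≤ 3.
Every move lowers a or b (never raises either), so fill the grid row by row in increasing a, and left to right within a row: each cell's successors are then already labelled.
      b=0  b=1  b=2  b=3
a=0:    L    L    L    W
a=1:    L    L    L    W
a=2:    L    L    L    W
a=3:    W    W    W    L
a=4:    W    W    W    L
Cells with no legal move (terminal, hence L): (0,0), (0,1), (0,2), (1,0), (1,1), (1,2), (2,0), (2,1), (2,2).
The remaining L cells, each justified by listing all of its moves:
(3,3): moves to (0,3)(W), (3,0)(W); every one is W ⇒ L
(4,3): moves to (1,3)(W), (4,0)(W); every one is W ⇒ L
Every other cell has at least one move into one of the L cells above, so it is W.
Every move from (4,3) reaches a W position, so the mover loses.

Sam wins.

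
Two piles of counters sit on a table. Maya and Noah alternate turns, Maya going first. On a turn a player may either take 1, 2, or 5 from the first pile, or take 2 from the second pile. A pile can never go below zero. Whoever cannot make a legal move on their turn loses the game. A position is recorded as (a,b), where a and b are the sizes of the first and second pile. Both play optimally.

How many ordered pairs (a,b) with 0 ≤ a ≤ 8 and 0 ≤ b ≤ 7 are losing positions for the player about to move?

Classify positions by backward induction: terminal positions (no move available) are L. From any other position, the mover wins iff some move reaches an L.
Every move lowers a or b (never raises either), so fill the grid row by row in increasing a, and left to right within a row: each cell's successors are then already labelled.
      b=0  b=1  b=2  b=3  b=4  b=5  b=6  b=7
a=0:    L    L    W    W    L    L    W    W
a=1:    W    W    L    L    W    W    L    L
a=2:    W    W    W    W    W    W    W    W
a=3:    L    L    W    W    L    L    W    W
a=4:    W    W    L    L    W    W    L    L
a=5:    W    W    W    W    W    W    W    W
a=6:    L    L    W    W    L    L    W    W
a=7:    W    W    L    L    W    W    L    L
a=8:    W    W    W    W    W    W    W    W
Cells with no legal move (terminal, hence L): (0,0), (0,1).
The remaining L cells, each justified by listing all of its moves:
(0,4): the only move is to (0,2)(W), a W ⇒ L
(0,5): the only move is to (0,3)(W), a W ⇒ L
(1,2): moves to (0,2)(W), (1,0)(W); every one is W ⇒ L
(1,3): moves to (0,3)(W), (1,1)(W); every one is W ⇒ L
(1,6): moves to (0,6)(W), (1,4)(W); every one is W ⇒ L
(1,7): moves to (0,7)(W), (1,5)(W); every one is W ⇒ L
(3,0): moves to (2,0)(W), (1,0)(W); every one is W ⇒ L
(3,1): moves to (2,1)(W), (1,1)(W); every one is W ⇒ L
(3,4): moves to (2,4)(W), (1,4)(W), (3,2)(W); every one is W ⇒ L
(3,5): moves to (2,5)(W), (1,5)(W), (3,3)(W); every one is W ⇒ L
(4,2): moves to (3,2)(W), (2,2)(W), (4,0)(W); every one is W ⇒ L
(4,3): moves to (3,3)(W), (2,3)(W), (4,1)(W); every one is W ⇒ L
(4,6): moves to (3,6)(W), (2,6)(W), (4,4)(W); every one is W ⇒ L
(4,7): moves to (3,7)(W), (2,7)(W), (4,5)(W); every one is W ⇒ L
(6,0): moves to (5,0)(W), (4,0)(W), (1,0)(W); every one is W ⇒ L
(6,1): moves to (5,1)(W), (4,1)(W), (1,1)(W); every one is W ⇒ L
(6,4): moves to (5,4)(W), (4,4)(W), (1,4)(W), (6,2)(W); every one is W ⇒ L
(6,5): moves to (5,5)(W), (4,5)(W), (1,5)(W), (6,3)(W); every one is W ⇒ L
(7,2): moves to (6,2)(W), (5,2)(W), (2,2)(W), (7,0)(W); every one is W ⇒ L
(7,3): moves to (6,3)(W), (5,3)(W), (2,3)(W), (7,1)(W); every one is W ⇒ L
(7,6): moves to (6,6)(W), (5,6)(W), (2,6)(W), (7,4)(W); every one is W ⇒ L
(7,7): moves to (6,7)(W), (5,7)(W), (2,7)(W), (7,5)(W); every one is W ⇒ L
Every other cell has at least one move into one of the L cells above, so it is W.
L cells per row: a=0: 4, a=1: 4, a=2: 0, a=3: 4, a=4: 4, a=5: 0, a=6: 4, a=7: 4, a=8: 0; total 24.

24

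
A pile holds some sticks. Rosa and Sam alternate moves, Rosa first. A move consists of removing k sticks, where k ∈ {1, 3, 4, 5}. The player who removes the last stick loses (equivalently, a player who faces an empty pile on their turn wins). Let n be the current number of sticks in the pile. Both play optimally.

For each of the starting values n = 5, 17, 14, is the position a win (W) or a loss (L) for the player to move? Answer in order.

Classify positions by backward induction: terminal positions (no move available) are W. From any other position, the mover wins iff some move reaches an L.
n=0: no move; the opponent has just taken the last stick and therefore loses → W
n=1: only reaches 0(W), which is W → L
n=2: reaches L-position 1 → W
n=3: only reaches 2(W), 0(W), all W → L
n=4: reaches L-position 3 → W
n=5: reaches L-position 1 → W
n=6: reaches L-position 3 → W
n=7: reaches L-position 3 → W
n=8: reaches L-position 3 → W
n=9: only reaches 8(W), 6(W), 5(W), 4(W), all W → L
n=10: reaches L-position 9 → W
n=11: only reaches 10(W), 8(W), 7(W), 6(W), all W → L
n=12: reaches L-position 11 → W
n=13: reaches L-position 9 → W
n=14: reaches L-position 11 → W
n=15: reaches L-position 11 → W
n=16: reaches L-position 11 → W
n=17: only reaches 16(W), 14(W), 13(W), 12(W), all W → L

5: W, 17: L, 14: W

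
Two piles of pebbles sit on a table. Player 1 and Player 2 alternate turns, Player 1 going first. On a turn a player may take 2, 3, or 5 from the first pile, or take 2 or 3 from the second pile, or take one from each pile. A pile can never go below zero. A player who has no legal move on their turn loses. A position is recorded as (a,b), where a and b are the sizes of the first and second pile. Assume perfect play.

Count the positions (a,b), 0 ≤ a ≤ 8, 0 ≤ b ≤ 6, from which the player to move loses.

Build the W/L table. Terminal = L. A non-terminal position is W if it has a move to some L; otherwise it is L.
Every move lowers a or b (never raises either), so fill the grid row by row in increasing a, and left to right within a row: each cell's successors are then already labelled.
      b=0  b=1  b=2  b=3  b=4  b=5  b=6
a=0:    L    L    W    W    W    L    L
a=1:    L    W    W    W    L    L    W
a=2:    W    W    L    L    W    W    W
a=3:    W    W    L    W    W    W    W
a=4:    W    L    W    W    W    W    L
a=5:    W    W    W    W    L    W    W
a=6:    W    W    W    L    W    W    W
a=7:    L    W    W    W    W    L    W
a=8:    L    W    W    W    W    L    W
Cells with no legal move (terminal, hence L): (0,0), (0,1), (1,0).
The remaining L cells, each justified by listing all of its moves:
(0,5): →(0,3)(W), (0,2)(W) — all W, so L
(0,6): →(0,4)(W), (0,3)(W) — all W, so L
(1,4): →(1,2)(W), (1,1)(W), (0,3)(W) — all W, so L
(1,5): →(1,3)(W), (1,2)(W), (0,4)(W) — all W, so L
(2,2): →(0,2)(W), (2,0)(W), (1,1)(W) — all W, so L
(2,3): →(0,3)(W), (2,1)(W), (2,0)(W), (1,2)(W) — all W, so L
(3,2): →(1,2)(W), (0,2)(W), (3,0)(W), (2,1)(W) — all W, so L
(4,1): →(2,1)(W), (1,1)(W), (3,0)(W) — all W, so L
(4,6): →(2,6)(W), (1,6)(W), (4,4)(W), (4,3)(W), (3,5)(W) — all W, so L
(5,4): →(3,4)(W), (2,4)(W), (0,4)(W), (5,2)(W), (5,1)(W), (4,3)(W) — all W, so L
(6,3): →(4,3)(W), (3,3)(W), (1,3)(W), (6,1)(W), (6,0)(W), (5,2)(W) — all W, so L
(7,0): →(5,0)(W), (4,0)(W), (2,0)(W) — all W, so L
(7,5): →(5,5)(W), (4,5)(W), (2,5)(W), (7,3)(W), (7,2)(W), (6,4)(W) — all W, so L
(8,0): →(6,0)(W), (5,0)(W), (3,0)(W) — all W, so L
(8,5): →(6,5)(W), (5,5)(W), (3,5)(W), (8,3)(W), (8,2)(W), (7,4)(W) — all W, so L
Every other cell has at least one move into one of the L cells above, so it is W.
L cells per row: a=0: 4, a=1: 3, a=2: 2, a=3: 1, a=4: 2, a=5: 1, a=6: 1, a=7: 2, a=8: 2; total 18.

18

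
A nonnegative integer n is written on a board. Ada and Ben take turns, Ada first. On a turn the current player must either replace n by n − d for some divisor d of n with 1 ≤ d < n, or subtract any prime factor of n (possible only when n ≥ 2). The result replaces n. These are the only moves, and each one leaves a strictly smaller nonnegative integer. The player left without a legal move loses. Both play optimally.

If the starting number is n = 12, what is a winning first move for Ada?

Use the standard recursion: the mover loses at a terminal position; elsewhere, the mover wins exactly when some move hands the opponent an L position.
n=0: no move → L
n=1: no move → L
n=2: can move to 0, which is L ⇒ W
n=3: can move to 0, which is L ⇒ W
n=4: moves to 2(W), 3(W); every one is W ⇒ L
n=5: can move to 0, which is L ⇒ W
n=6: can move to 4, which is L ⇒ W
n=7: can move to 0, which is L ⇒ W
n=8: can move to 4, which is L ⇒ W
n=9: moves to 6(W), 8(W); every one is W ⇒ L
n=10: can move to 9, which is L ⇒ W
n=11: can move to 0, which is L ⇒ W
n=12: can move to 9, which is L ⇒ W
From 12, the L positions reachable in one move are: 9.

Move to 9.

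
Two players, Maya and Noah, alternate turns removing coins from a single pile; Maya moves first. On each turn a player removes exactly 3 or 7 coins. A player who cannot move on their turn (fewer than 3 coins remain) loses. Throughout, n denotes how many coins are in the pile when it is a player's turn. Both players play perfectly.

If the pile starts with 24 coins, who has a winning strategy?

Maya wins.

Positions with no move are L. A position that does have a move is losing for the player to move precisely when every available move leads to a winning position for the opponent. Fill in the labels:
n=0: no move → L
n=1: no move → L
n=2: no move → L
n=3: can move to 0, which is L ⇒ W
n=4: can move to 1, which is L ⇒ W
n=5: can move to 2, which is L ⇒ W
n=6: the only move is to 3(W), a W ⇒ L
n=7: can move to 0, which is L ⇒ W
n=8: can move to 1, which is L ⇒ W
n=9: can move to 6, which is L ⇒ W
n=10: moves to 7(W), 3(W); every one is W ⇒ L
n=11: moves to 8(W), 4(W); every one is W ⇒ L
n=12: moves to 9(W), 5(W); every one is W ⇒ L
n=13: can move to 10, which is L ⇒ W
n=14: can move to 11, which is L ⇒ W
n=15: can move to 12, which is L ⇒ W
n=16: moves to 13(W), 9(W); every one is W ⇒ L
n=17: can move to 10, which is L ⇒ W
n=18: can move to 11, which is L ⇒ W
n=19: can move to 16, which is L ⇒ W
n=20: moves to 17(W), 13(W); every one is W ⇒ L
n=21: moves to 18(W), 14(W); every one is W ⇒ L
n=22: moves to 19(W), 15(W); every one is W ⇒ L
n=23: can move to 20, which is L ⇒ W
n=24: can move to 21, which is L ⇒ W
The starting position 24 is W: Maya should remove 3, leaving 21, handing over an L position.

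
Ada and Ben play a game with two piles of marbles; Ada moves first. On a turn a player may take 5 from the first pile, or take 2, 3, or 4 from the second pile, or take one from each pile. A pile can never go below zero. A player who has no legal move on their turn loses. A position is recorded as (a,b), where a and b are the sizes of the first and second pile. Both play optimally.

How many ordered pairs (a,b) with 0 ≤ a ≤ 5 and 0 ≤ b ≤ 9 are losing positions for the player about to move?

17

Work bottom-up. With no move the player to move loses. Otherwise the position is W if at least one move leads to an L position for the opponent, and L if every move leads to a W.
Every move lowers a or b (never raises either), so fill the grid row by row in increasing a, and left to right within a row: each cell's successors are then already labelled.
      b=0  b=1  b=2  b=3  b=4  b=5  b=6  b=7  b=8  b=9
a=0:    L    L    W    W    W    W    L    L    W    W
a=1:    L    W    W    W    W    L    L    W    W    W
a=2:    L    W    W    W    W    L    W    W    W    W
a=3:    L    W    W    W    W    L    W    W    W    W
a=4:    L    W    W    W    W    L    W    W    W    W
a=5:    W    W    L    L    W    W    W    W    L    L
Cells with no legal move (terminal, hence L): (0,0), (0,1), (1,0), (2,0), (3,0), (4,0).
The remaining L cells, each justified by listing all of its moves:
(0,6): L (options (0,4)(W), (0,3)(W), (0,2)(W) are all W)
(0,7): L (options (0,5)(W), (0,4)(W), (0,3)(W) are all W)
(1,5): L (options (1,3)(W), (1,2)(W), (1,1)(W), (0,4)(W) are all W)
(1,6): L (options (1,4)(W), (1,3)(W), (1,2)(W), (0,5)(W) are all W)
(2,5): L (options (2,3)(W), (2,2)(W), (2,1)(W), (1,4)(W) are all W)
(3,5): L (options (3,3)(W), (3,2)(W), (3,1)(W), (2,4)(W) are all W)
(4,5): L (options (4,3)(W), (4,2)(W), (4,1)(W), (3,4)(W) are all W)
(5,2): L (options (0,2)(W), (5,0)(W), (4,1)(W) are all W)
(5,3): L (options (0,3)(W), (5,1)(W), (5,0)(W), (4,2)(W) are all W)
(5,8): L (options (0,8)(W), (5,6)(W), (5,5)(W), (5,4)(W), (4,7)(W) are all W)
(5,9): L (options (0,9)(W), (5,7)(W), (5,6)(W), (5,5)(W), (4,8)(W) are all W)
Every other cell has at least one move into one of the L cells above, so it is W.
L cells per row: a=0: 4, a=1: 3, a=2: 2, a=3: 2, a=4: 2, a=5: 4; total 17.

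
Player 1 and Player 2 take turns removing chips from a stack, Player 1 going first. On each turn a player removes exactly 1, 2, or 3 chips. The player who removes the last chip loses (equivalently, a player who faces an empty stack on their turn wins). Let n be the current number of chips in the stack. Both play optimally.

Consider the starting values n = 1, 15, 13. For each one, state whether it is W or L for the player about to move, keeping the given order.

Build the W/L table. Terminal = W. A non-terminal position is W if it has a move to some L; otherwise it is L.
n=0: no move; the opponent has just taken the last chip and therefore loses → W
n=1: the only move is to 0(W), a W ⇒ L
n=2: can move to 1, which is L ⇒ W
n=3: can move to 1, which is L ⇒ W
n=4: can move to 1, which is L ⇒ W
n=5: moves to 4(W), 3(W), 2(W); every one is W ⇒ L
n=6: can move to 5, which is L ⇒ W
n=7: can move to 5, which is L ⇒ W
n=8: can move to 5, which is L ⇒ W
n=9: moves to 8(W), 7(W), 6(W); every one is W ⇒ L
n=10: can move to 9, which is L ⇒ W
n=11: can move to 9, which is L ⇒ W
n=12: can move to 9, which is L ⇒ W
n=13: moves to 12(W), 11(W), 10(W); every one is W ⇒ L
n=14: can move to 13, which is L ⇒ W
n=15: can move to 13, which is L ⇒ W

1: L, 15: W, 13: L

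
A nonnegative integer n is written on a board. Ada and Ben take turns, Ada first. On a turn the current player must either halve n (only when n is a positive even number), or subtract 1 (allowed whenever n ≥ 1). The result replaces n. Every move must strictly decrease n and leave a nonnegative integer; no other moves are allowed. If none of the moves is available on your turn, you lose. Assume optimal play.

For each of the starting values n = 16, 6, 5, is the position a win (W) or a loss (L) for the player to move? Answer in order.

16: W, 6: W, 5: L

Build the W/L table. Terminal = L. A non-terminal position is W if it has a move to some L; otherwise it is L.
n=0: no move → L
n=1: →0(L), so W
n=2: →1(W) only, which is W, so L
n=3: →2(L), so W
n=4: →2(L), so W
n=5: →4(W) only, which is W, so L
n=6: →5(L), so W
n=7: →6(W) only, which is W, so L
n=8: →7(L), so W
n=9: →8(W) only, which is W, so L
n=10: →5(L), so W
n=11: →10(W) only, which is W, so L
n=12: →11(L), so W
n=13: →12(W) only, which is W, so L
n=14: →7(L), so W
n=15: →14(W) only, which is W, so L
n=16: →15(L), so W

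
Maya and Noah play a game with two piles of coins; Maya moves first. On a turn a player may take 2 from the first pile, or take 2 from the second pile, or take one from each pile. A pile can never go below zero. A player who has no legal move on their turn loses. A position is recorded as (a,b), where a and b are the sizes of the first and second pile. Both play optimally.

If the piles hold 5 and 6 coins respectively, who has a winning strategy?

Maya wins.

Work bottom-up. With no move the player to move loses. Otherwise the position is W if at least one move leads to an L position for the opponent, and L if every move leads to a W.
No move ever increases a pile, so every position that can arise here has a ≤ 5 and b ≤ 6; it is enough to label the cells with 0 ≤ a ≤ 5 and 0 ≤ b ≤ 6.
Every move lowers a or b (never raises either), so fill the grid row by row in increasing a, and left to right within a row: each cell's successors are then already labelled.
      b=0  b=1  b=2  b=3  b=4  b=5  b=6
a=0:    L    L    W    W    L    L    W
a=1:    L    W    W    L    L    W    W
a=2:    W    W    L    L    W    W    L
a=3:    W    L    L    W    W    L    L
a=4:    L    L    W    W    L    L    W
a=5:    L    W    W    L    L    W    W
Cells with no legal move (terminal, hence L): (0,0), (0,1), (1,0).
The remaining L cells, each justified by listing all of its moves:
(0,4): →(0,2)(W) only, which is W, so L
(0,5): →(0,3)(W) only, which is W, so L
(1,3): →(1,1)(W), (0,2)(W) — all W, so L
(1,4): →(1,2)(W), (0,3)(W) — all W, so L
(2,2): →(0,2)(W), (2,0)(W), (1,1)(W) — all W, so L
(2,3): →(0,3)(W), (2,1)(W), (1,2)(W) — all W, so L
(2,6): →(0,6)(W), (2,4)(W), (1,5)(W) — all W, so L
(3,1): →(1,1)(W), (2,0)(W) — all W, so L
(3,2): →(1,2)(W), (3,0)(W), (2,1)(W) — all W, so L
(3,5): →(1,5)(W), (3,3)(W), (2,4)(W) — all W, so L
(3,6): →(1,6)(W), (3,4)(W), (2,5)(W) — all W, so L
(4,0): →(2,0)(W) only, which is W, so L
(4,1): →(2,1)(W), (3,0)(W) — all W, so L
(4,4): →(2,4)(W), (4,2)(W), (3,3)(W) — all W, so L
(4,5): →(2,5)(W), (4,3)(W), (3,4)(W) — all W, so L
(5,0): →(3,0)(W) only, which is W, so L
(5,3): →(3,3)(W), (5,1)(W), (4,2)(W) — all W, so L
(5,4): →(3,4)(W), (5,2)(W), (4,3)(W) — all W, so L
Every other cell has at least one move into one of the L cells above, so it is W.
The starting position (5,6) is W: Maya should move to (3,6), handing over an L position.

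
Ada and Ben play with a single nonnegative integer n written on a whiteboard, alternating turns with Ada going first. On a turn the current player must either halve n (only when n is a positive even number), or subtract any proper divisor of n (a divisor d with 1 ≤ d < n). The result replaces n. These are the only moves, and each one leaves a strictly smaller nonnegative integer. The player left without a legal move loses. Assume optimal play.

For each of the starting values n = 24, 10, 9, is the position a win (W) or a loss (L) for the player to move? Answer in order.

Work bottom-up. With no move the player to move loses. Otherwise the position is W if at least one move leads to an L position for the opponent, and L if every move leads to a W.
n=0: no move → L
n=1: no move → L
n=2: can move to 1, which is L ⇒ W
n=3: the only move is to 2(W), a W ⇒ L
n=4: can move to 3, which is L ⇒ W
n=5: the only move is to 4(W), a W ⇒ L
n=6: can move to 3, which is L ⇒ W
n=7: the only move is to 6(W), a W ⇒ L
n=8: can move to 7, which is L ⇒ W
n=9: moves to 6(W), 8(W); every one is W ⇒ L
n=10: can move to 5, which is L ⇒ W
n=11: the only move is to 10(W), a W ⇒ L
n=12: can move to 9, which is L ⇒ W
n=13: the only move is to 12(W), a W ⇒ L
n=14: can move to 7, which is L ⇒ W
n=15: moves to 10(W), 12(W), 14(W); every one is W ⇒ L
n=16: can move to 15, which is L ⇒ W
n=17: the only move is to 16(W), a W ⇒ L
n=18: can move to 9, which is L ⇒ W
n=19: the only move is to 18(W), a W ⇒ L
n=20: can move to 15, which is L ⇒ W
n=21: moves to 14(W), 18(W), 20(W); every one is W ⇒ L
n=22: can move to 11, which is L ⇒ W
n=23: the only move is to 22(W), a W ⇒ L
n=24: can move to 21, which is L ⇒ W

24: W, 10: W, 9: L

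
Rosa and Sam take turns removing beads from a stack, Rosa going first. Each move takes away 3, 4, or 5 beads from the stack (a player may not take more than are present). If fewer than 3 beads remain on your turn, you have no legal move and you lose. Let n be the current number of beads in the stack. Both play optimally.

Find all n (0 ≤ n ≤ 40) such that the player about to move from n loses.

0, 1, 2, 8, 9, 10, 16, 17, 18, 24, 25, 26, 32, 33, 34, 40

Work bottom-up. With no move the player to move loses. Otherwise the position is W if at least one move leads to an L position for the opponent, and L if every move leads to a W.
n=0: no move → L
n=1: no move → L
n=2: no move → L
n=3: W (go to 0, an L position)
n=4: W (go to 1, an L position)
n=5: W (go to 2, an L position)
n=6: W (go to 2, an L position)
n=7: W (go to 2, an L position)
n=8: L (options 5(W), 4(W), 3(W) are all W)
n=9: L (options 6(W), 5(W), 4(W) are all W)
n=10: L (options 7(W), 6(W), 5(W) are all W)
n=11: W (go to 8, an L position)
n=12: W (go to 9, an L position)
n=13: W (go to 10, an L position)
n=14: W (go to 10, an L position)
n=15: W (go to 10, an L position)
n=16: L (options 13(W), 12(W), 11(W) are all W)
n=17: L (options 14(W), 13(W), 12(W) are all W)
n=18: L (options 15(W), 14(W), 13(W) are all W)
n=19: W (go to 16, an L position)
n=20: W (go to 17, an L position)
n=21: W (go to 18, an L position)
n=22: W (go to 18, an L position)
n=23: W (go to 18, an L position)
n=24: L (options 21(W), 20(W), 19(W) are all W)
n=25: L (options 22(W), 21(W), 20(W) are all W)
n=26: L (options 23(W), 22(W), 21(W) are all W)
n=27: W (go to 24, an L position)
n=28: W (go to 25, an L position)
n=29: W (go to 26, an L position)
n=30: W (go to 26, an L position)
n=31: W (go to 26, an L position)
n=32: L (options 29(W), 28(W), 27(W) are all W)
n=33: L (options 30(W), 29(W), 28(W) are all W)
n=34: L (options 31(W), 30(W), 29(W) are all W)
n=35: W (go to 32, an L position)
n=36: W (go to 33, an L position)
n=37: W (go to 34, an L position)
n=38: W (go to 34, an L position)
n=39: W (go to 34, an L position)
n=40: L (options 37(W), 36(W), 35(W) are all W)
The losing starting values of n are exactly the entries labelled L in this table (16 of them).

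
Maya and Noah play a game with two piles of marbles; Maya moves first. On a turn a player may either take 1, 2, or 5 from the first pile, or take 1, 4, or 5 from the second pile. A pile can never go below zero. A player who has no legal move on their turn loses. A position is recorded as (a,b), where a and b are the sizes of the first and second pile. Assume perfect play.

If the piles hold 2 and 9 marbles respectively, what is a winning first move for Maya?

Move to (1,9).

Positions with no move are L. A position that does have a move is losing for the player to move precisely when every available move leads to a winning position for the opponent. Fill in the labels:
No move ever increases a pile, so every position that can arise here has a ≤ 2 and b ≤ 9; it is enough to label the cells with 0 ≤ a ≤ 2 and 0 ≤ b ≤ 9.
Every move lowers a or b (never raises either), so fill the grid row by row in increasing a, and left to right within a row: each cell's successors are then already labelled.
      b=0  b=1  b=2  b=3  b=4  b=5  b=6  b=7  b=8  b=9
a=0:    L    W    L    W    W    W    W    W    L    W
a=1:    W    L    W    L    W    W    W    W    W    L
a=2:    W    W    W    W    L    W    L    W    W    W
Cells with no legal move (terminal, hence L): (0,0).
The remaining L cells, each justified by listing all of its moves:
(0,2): only reaches (0,1)(W), which is W → L
(0,8): only reaches (0,7)(W), (0,4)(W), (0,3)(W), all W → L
(1,1): only reaches (0,1)(W), (1,0)(W), all W → L
(1,3): only reaches (0,3)(W), (1,2)(W), all W → L
(1,9): only reaches (0,9)(W), (1,8)(W), (1,5)(W), (1,4)(W), all W → L
(2,4): only reaches (1,4)(W), (0,4)(W), (2,3)(W), (2,0)(W), all W → L
(2,6): only reaches (1,6)(W), (0,6)(W), (2,5)(W), (2,2)(W), (2,1)(W), all W → L
Every other cell has at least one move into one of the L cells above, so it is W.
From (2,9), the L positions reachable in one move are: (1,9), (2,4). Any move reaching one of these is winning.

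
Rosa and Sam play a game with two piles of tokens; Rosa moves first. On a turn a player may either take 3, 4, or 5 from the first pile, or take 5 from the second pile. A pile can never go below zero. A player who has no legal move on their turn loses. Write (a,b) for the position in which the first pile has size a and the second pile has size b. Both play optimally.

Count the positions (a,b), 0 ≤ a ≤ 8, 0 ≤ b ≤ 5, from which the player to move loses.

Classify positions by backward induction: terminal positions (no move available) are L. From any other position, the mover wins iff some move reaches an L.
Every move lowers a or b (never raises either), so fill the grid row by row in increasing a, and left to right within a row: each cell's successors are then already labelled.
      b=0  b=1  b=2  b=3  b=4  b=5
a=0:    L    L    L    L    L    W
a=1:    L    L    L    L    L    W
a=2:    L    L    L    L    L    W
a=3:    W    W    W    W    W    L
a=4:    W    W    W    W    W    L
a=5:    W    W    W    W    W    L
a=6:    W    W    W    W    W    W
a=7:    W    W    W    W    W    W
a=8:    L    L    L    L    L    W
Cells with no legal move (terminal, hence L): (0,0), (0,1), (0,2), (0,3), (0,4), (1,0), (1,1), (1,2), (1,3), (1,4), (2,0), (2,1), (2,2), (2,3), (2,4).
The remaining L cells, each justified by listing all of its moves:
(3,5): →(0,5)(W), (3,0)(W) — all W, so L
(4,5): →(1,5)(W), (0,5)(W), (4,0)(W) — all W, so L
(5,5): →(2,5)(W), (1,5)(W), (0,5)(W), (5,0)(W) — all W, so L
(8,0): →(5,0)(W), (4,0)(W), (3,0)(W) — all W, so L
(8,1): →(5,1)(W), (4,1)(W), (3,1)(W) — all W, so L
(8,2): →(5,2)(W), (4,2)(W), (3,2)(W) — all W, so L
(8,3): →(5,3)(W), (4,3)(W), (3,3)(W) — all W, so L
(8,4): →(5,4)(W), (4,4)(W), (3,4)(W) — all W, so L
Every other cell has at least one move into one of the L cells above, so it is W.
L cells per row: a=0: 5, a=1: 5, a=2: 5, a=3: 1, a=4: 1, a=5: 1, a=6: 0, a=7: 0, a=8: 5; total 23.

23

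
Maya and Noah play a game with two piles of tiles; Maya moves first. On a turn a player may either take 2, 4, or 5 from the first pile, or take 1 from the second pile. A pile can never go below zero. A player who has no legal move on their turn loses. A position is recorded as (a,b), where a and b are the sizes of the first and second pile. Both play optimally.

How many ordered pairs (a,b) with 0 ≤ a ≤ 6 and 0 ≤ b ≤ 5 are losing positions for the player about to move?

12

Classify positions by backward induction: terminal positions (no move available) are L. From any other position, the mover wins iff some move reaches an L.
Every move lowers a or b (never raises either), so fill the grid row by row in increasing a, and left to right within a row: each cell's successors are then already labelled.
      b=0  b=1  b=2  b=3  b=4  b=5
a=0:    L    W    L    W    L    W
a=1:    L    W    L    W    L    W
a=2:    W    L    W    L    W    L
a=3:    W    L    W    L    W    L
a=4:    W    W    W    W    W    W
a=5:    W    W    W    W    W    W
a=6:    W    W    W    W    W    W
Cells with no legal move (terminal, hence L): (0,0), (1,0).
The remaining L cells, each justified by listing all of its moves:
(0,2): L (sole option (0,1)(W) is W)
(0,4): L (sole option (0,3)(W) is W)
(1,2): L (sole option (1,1)(W) is W)
(1,4): L (sole option (1,3)(W) is W)
(2,1): L (options (0,1)(W), (2,0)(W) are all W)
(2,3): L (options (0,3)(W), (2,2)(W) are all W)
(2,5): L (options (0,5)(W), (2,4)(W) are all W)
(3,1): L (options (1,1)(W), (3,0)(W) are all W)
(3,3): L (options (1,3)(W), (3,2)(W) are all W)
(3,5): L (options (1,5)(W), (3,4)(W) are all W)
Every other cell has at least one move into one of the L cells above, so it is W.
L cells per row: a=0: 3, a=1: 3, a=2: 3, a=3: 3, a=4: 0, a=5: 0, a=6: 0; total 12.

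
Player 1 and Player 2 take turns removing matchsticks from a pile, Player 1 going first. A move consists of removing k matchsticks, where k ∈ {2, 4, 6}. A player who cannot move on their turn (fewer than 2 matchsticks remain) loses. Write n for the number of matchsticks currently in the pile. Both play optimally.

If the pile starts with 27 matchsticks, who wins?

Player 1 wins.

Positions with no move are L. A position that does have a move is losing for the player to move precisely when every available move leads to a winning position for the opponent. Fill in the labels:
n=0: no move → L
n=1: no move → L
n=2: can move to 0, which is L ⇒ W
n=3: can move to 1, which is L ⇒ W
n=4: can move to 0, which is L ⇒ W
n=5: can move to 1, which is L ⇒ W
n=6: can move to 0, which is L ⇒ W
n=7: can move to 1, which is L ⇒ W
n=8: moves to 6(W), 4(W), 2(W); every one is W ⇒ L
n=9: moves to 7(W), 5(W), 3(W); every one is W ⇒ L
n=10: can move to 8, which is L ⇒ W
n=11: can move to 9, which is L ⇒ W
n=12: can move to 8, which is L ⇒ W
n=13: can move to 9, which is L ⇒ W
n=14: can move to 8, which is L ⇒ W
n=15: can move to 9, which is L ⇒ W
n=16: moves to 14(W), 12(W), 10(W); every one is W ⇒ L
n=17: moves to 15(W), 13(W), 11(W); every one is W ⇒ L
n=18: can move to 16, which is L ⇒ W
n=19: can move to 17, which is L ⇒ W
n=20: can move to 16, which is L ⇒ W
n=21: can move to 17, which is L ⇒ W
n=22: can move to 16, which is L ⇒ W
n=23: can move to 17, which is L ⇒ W
n=24: moves to 22(W), 20(W), 18(W); every one is W ⇒ L
n=25: moves to 23(W), 21(W), 19(W); every one is W ⇒ L
n=26: can move to 24, which is L ⇒ W
n=27: can move to 25, which is L ⇒ W
From 27 Player 1 can remove 2, leaving 25, reaching an L position.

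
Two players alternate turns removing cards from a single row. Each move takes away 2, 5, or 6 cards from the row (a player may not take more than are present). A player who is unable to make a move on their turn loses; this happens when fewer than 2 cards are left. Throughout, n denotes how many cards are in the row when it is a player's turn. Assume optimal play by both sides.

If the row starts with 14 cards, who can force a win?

Label each position W (a win for the player to move) or L (a loss). A position with no legal move is L; any other position is W exactly when some move reaches an L, and L when every move reaches a W.
n=0: no move → L
n=1: no move → L
n=2: →0(L), so W
n=3: →1(L), so W
n=4: →2(W) only, which is W, so L
n=5: →0(L), so W
n=6: →4(L), so W
n=7: →1(L), so W
n=8: →6(W), 3(W), 2(W) — all W, so L
n=9: →4(L), so W
n=10: →8(L), so W
n=11: →9(W), 6(W), 5(W) — all W, so L
n=12: →10(W), 7(W), 6(W) — all W, so L
n=13: →11(L), so W
n=14: →12(L), so W
The starting position 14 is W: the player to move should remove 2, leaving 12, handing over an L position.

The first player wins.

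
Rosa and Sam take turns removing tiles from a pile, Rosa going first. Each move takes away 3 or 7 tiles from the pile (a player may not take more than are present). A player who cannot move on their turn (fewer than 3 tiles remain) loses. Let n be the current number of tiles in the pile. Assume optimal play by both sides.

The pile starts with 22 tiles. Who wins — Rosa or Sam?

Label each position W (a win for the player to move) or L (a loss). A position with no legal move is L; any other position is W exactly when some move reaches an L, and L when every move reaches a W.
n=0: no move → L
n=1: no move → L
n=2: no move → L
n=3: can move to 0, which is L ⇒ W
n=4: can move to 1, which is L ⇒ W
n=5: can move to 2, which is L ⇒ W
n=6: the only move is to 3(W), a W ⇒ L
n=7: can move to 0, which is L ⇒ W
n=8: can move to 1, which is L ⇒ W
n=9: can move to 6, which is L ⇒ W
n=10: moves to 7(W), 3(W); every one is W ⇒ L
n=11: moves to 8(W), 4(W); every one is W ⇒ L
n=12: moves to 9(W), 5(W); every one is W ⇒ L
n=13: can move to 10, which is L ⇒ W
n=14: can move to 11, which is L ⇒ W
n=15: can move to 12, which is L ⇒ W
n=16: moves to 13(W), 9(W); every one is W ⇒ L
n=17: can move to 10, which is L ⇒ W
n=18: can move to 11, which is L ⇒ W
n=19: can move to 16, which is L ⇒ W
n=20: moves to 17(W), 13(W); every one is W ⇒ L
n=21: moves to 18(W), 14(W); every one is W ⇒ L
n=22: moves to 19(W), 15(W); every one is W ⇒ L
The starting position 22 is L: whatever Rosa does, the opponent receives a W position.

Sam wins.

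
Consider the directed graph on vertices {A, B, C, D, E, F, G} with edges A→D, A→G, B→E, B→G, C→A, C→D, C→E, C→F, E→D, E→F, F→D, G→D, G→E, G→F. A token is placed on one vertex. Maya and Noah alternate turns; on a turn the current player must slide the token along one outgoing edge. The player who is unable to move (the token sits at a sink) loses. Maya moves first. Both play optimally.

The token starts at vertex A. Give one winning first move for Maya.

Move to D.

Compute win/loss labels from the base case upward. A position with no move is L. Any other position is W if it can reach an L in one move, else L.
Every edge goes from a vertex to one that appears earlier in the order D, F, E, G, A, B, C, so processing vertices in that order labels each vertex after all of its successors.
D: no outgoing edge → L
F: →D(L), so W
E: →D(L), so W
G: →D(L), so W
A: →D(L), so W
B: →G(W), E(W) — all W, so L
C: →D(L), so W
From A, the L positions reachable in one move are: D.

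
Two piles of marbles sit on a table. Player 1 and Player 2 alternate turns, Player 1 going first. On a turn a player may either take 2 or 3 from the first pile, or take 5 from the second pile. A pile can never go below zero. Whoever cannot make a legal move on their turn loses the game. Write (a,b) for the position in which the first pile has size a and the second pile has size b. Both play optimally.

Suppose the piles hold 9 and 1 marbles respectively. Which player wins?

Player 1 wins.

Build the W/L table. Terminal = L. A non-terminal position is W if it has a move to some L; otherwise it is L.
No move ever increases a pile, so every position that can arise here has a ≤ 9 and b ≤ 1; it is enough to label the cells with 0 ≤ a ≤ 9 and 0 ≤ b ≤ 1.
Every move lowers a or b (never raises either), so fill the grid row by row in increasing a, and left to right within a row: each cell's successors are then already labelled.
      b=0  b=1
a=0:    L    L
a=1:    L    L
a=2:    W    W
a=3:    W    W
a=4:    W    W
a=5:    L    L
a=6:    L    L
a=7:    W    W
a=8:    W    W
a=9:    W    W
Cells with no legal move (terminal, hence L): (0,0), (0,1), (1,0), (1,1).
The remaining L cells, each justified by listing all of its moves:
(5,0): L (options (3,0)(W), (2,0)(W) are all W)
(5,1): L (options (3,1)(W), (2,1)(W) are all W)
(6,0): L (options (4,0)(W), (3,0)(W) are all W)
(6,1): L (options (4,1)(W), (3,1)(W) are all W)
Every other cell has at least one move into one of the L cells above, so it is W.
From (9,1) Player 1 can move to (6,1), reaching an L position.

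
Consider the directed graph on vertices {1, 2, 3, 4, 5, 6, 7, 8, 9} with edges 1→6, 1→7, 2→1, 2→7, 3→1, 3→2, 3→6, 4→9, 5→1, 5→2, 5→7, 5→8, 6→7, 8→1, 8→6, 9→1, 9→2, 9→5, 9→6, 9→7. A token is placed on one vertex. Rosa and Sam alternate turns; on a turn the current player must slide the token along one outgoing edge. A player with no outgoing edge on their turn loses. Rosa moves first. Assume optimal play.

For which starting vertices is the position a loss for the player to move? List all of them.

3, 4, 7, 8

Positions with no move are L. A position that does have a move is losing for the player to move precisely when every available move leads to a winning position for the opponent. Fill in the labels:
Every edge goes from a vertex to one that appears earlier in the order 7, 6, 1, 2, 8, 5, 3, 9, 4, so processing vertices in that order labels each vertex after all of its successors.
7: no outgoing edge → L
6: can move to 7, which is L ⇒ W
1: can move to 7, which is L ⇒ W
2: can move to 7, which is L ⇒ W
8: moves to 1(W), 6(W); every one is W ⇒ L
5: can move to 8, which is L ⇒ W
3: moves to 2(W), 1(W), 6(W); every one is W ⇒ L
9: can move to 7, which is L ⇒ W
4: the only move is to 9(W), a W ⇒ L
The losing starting vertices are exactly the entries labelled L in this table (4 of them).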